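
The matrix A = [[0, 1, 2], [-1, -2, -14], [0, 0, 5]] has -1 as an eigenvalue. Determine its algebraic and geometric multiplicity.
algebraic multiplicity 2, geometric multiplicity 1

The characteristic polynomial is (x - 5)(x + 1)^2, so the factor x + 1 appears with exponent 2: the algebraic multiplicity is 2.

rank(A + I) = 2, so the eigenspace has dimension 3 - 2 = 1: the geometric multiplicity is 1.

Since 1 < 2, A is not diagonalizable.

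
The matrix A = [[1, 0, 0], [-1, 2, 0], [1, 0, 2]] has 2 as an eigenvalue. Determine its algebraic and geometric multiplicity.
algebraic multiplicity 2, geometric multiplicity 2

The characteristic polynomial is (x - 2)^2(x - 1), so the factor x - 2 appears with exponent 2: the algebraic multiplicity is 2.

rank(A - 2I) = 1, so the eigenspace has dimension 3 - 1 = 2: the geometric multiplicity is 2.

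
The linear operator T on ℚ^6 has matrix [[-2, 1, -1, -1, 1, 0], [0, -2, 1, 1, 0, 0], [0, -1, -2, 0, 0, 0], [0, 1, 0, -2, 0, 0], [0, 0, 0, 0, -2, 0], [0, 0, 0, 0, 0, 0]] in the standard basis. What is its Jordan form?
J = [[-2, 1, 0, 0, 0, 0], [0, -2, 1, 0, 0, 0], [0, 0, -2, 0, 0, 0], [0, 0, 0, -2, 1, 0], [0, 0, 0, 0, -2, 0], [0, 0, 0, 0, 0, 0]]

The characteristic polynomial is det(xI - A) = x(x + 2)^5, so the eigenvalues are -2 (algebraic multiplicity 5), 0 (algebraic multiplicity 1).

For λ = -2: rank(A + 2I) = 4, rank((A + 2I)^2) = 2, rank((A + 2I)^3) = 1. The eigenspace has dimension 6 - 4 = 2, so there are 2 Jordan blocks; the rank sequence gives block sizes [3, 2].

For λ = 0: algebraic multiplicity 1 gives one 1×1 block.

Assembling the blocks gives the Jordan form J above.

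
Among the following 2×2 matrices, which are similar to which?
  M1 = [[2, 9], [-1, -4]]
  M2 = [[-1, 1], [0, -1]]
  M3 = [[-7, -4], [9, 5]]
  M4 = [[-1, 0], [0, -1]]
2 classes: {M1, M2, M3}, {M4}

Characteristic polynomials: χ_{M1} = (x + 1)^2, χ_{M2} = (x + 1)^2, χ_{M3} = (x + 1)^2, χ_{M4} = (x + 1)^2.

{M1, M2, M3}: invariant factors (x + 1)^2.

{M4}: invariant factors x + 1, x + 1.

Matrices are similar if and only if their invariant-factor lists agree; the partition into similarity classes is {M1, M2, M3}, {M4}.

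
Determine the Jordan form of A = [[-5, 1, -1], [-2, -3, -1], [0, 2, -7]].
The characteristic polynomial is det(xI - A) = (x + 5)^3, so the eigenvalues are -5 (algebraic multiplicity 3).

For λ = -5: rank(A + 5I) = 2, rank((A + 5I)^2) = 1, rank((A + 5I)^3) = 0. The eigenspace has dimension 3 - 2 = 1, so there is 1 Jordan block; the rank sequence gives block sizes [3].

Assembling the blocks gives the Jordan form J above.

J = [[-5, 1, 0], [0, -5, 1], [0, 0, -5]]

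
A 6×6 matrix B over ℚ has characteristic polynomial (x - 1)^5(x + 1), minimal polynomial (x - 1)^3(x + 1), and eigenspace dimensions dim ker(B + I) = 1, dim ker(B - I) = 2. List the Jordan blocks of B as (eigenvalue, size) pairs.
λ = -1: algebraic multiplicity 1 (exponent in χ_B), largest block size 1 (exponent in m_B), 1 block (geometric multiplicity). This forces block sizes [1].
λ = 1: algebraic multiplicity 5 (exponent in χ_B), largest block size 3 (exponent in m_B), 2 blocks (geometric multiplicity). These force block sizes [3, 2].

Jordan blocks: (-1, 1), (1, 3), (1, 2)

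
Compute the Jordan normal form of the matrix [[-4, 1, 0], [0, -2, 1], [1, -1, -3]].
The characteristic polynomial is det(xI - A) = (x + 3)^3, so the eigenvalues are -3 (algebraic multiplicity 3).

For λ = -3: rank(A + 3I) = 2, rank((A + 3I)^2) = 1, rank((A + 3I)^3) = 0. The eigenspace has dimension 3 - 2 = 1, so there is 1 Jordan block; the rank sequence gives block sizes [3].

Assembling the blocks gives the Jordan form J above.

J = [[-3, 1, 0], [0, -3, 1], [0, 0, -3]]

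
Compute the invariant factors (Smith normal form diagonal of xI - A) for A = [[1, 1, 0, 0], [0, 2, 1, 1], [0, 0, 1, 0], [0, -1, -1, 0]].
The Jordan structure of A has elementary divisors (x - 1)^3, (x - 1). Arranging the block sizes at each eigenvalue in decreasing order and taking row products gives the invariant factors.

Invariant factors (smallest first, each dividing the next): x - 1, (x - 1)^3.

Check: the last factor (x - 1)^3 is the minimal polynomial, and the product (x - 1)^4 is the characteristic polynomial.

x - 1, (x - 1)^3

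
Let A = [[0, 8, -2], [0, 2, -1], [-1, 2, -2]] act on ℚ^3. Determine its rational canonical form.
R = [[0, 0, 4], [1, 0, 4], [0, 1, 0]]

The invariant factors of A (the non-unit diagonal entries of the Smith normal form of xI - A over ℚ[x]) are x^3 - 4x - 4, each dividing the next. The characteristic polynomial is their product, x^3 - 4x - 4.

The rational canonical form is the block-diagonal matrix of companion matrices C(f_i):
R = [[0, 0, 4], [1, 0, 4], [0, 1, 0]].

Note the characteristic polynomial does not split into linear factors over ℚ, so A has no Jordan form over ℚ; the rational canonical form exists over any field.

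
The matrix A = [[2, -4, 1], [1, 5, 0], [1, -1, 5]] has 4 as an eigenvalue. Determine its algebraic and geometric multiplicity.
The characteristic polynomial is (x - 4)^3, so the factor x - 4 appears with exponent 3: the algebraic multiplicity is 3.

rank(A - 4I) = 2, so the eigenspace has dimension 3 - 2 = 1: the geometric multiplicity is 1.

Since 1 < 3, A is not diagonalizable.

algebraic multiplicity 3, geometric multiplicity 1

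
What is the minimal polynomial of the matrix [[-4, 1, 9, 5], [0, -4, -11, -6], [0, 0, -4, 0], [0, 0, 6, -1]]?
The characteristic polynomial factors as (x + 1)(x + 4)^3. The minimal polynomial is ∏(x - λ)^{k_λ} where k_λ is the size of the largest Jordan block at λ.

For λ = -4: rank(A + 4I) = 3, and the largest Jordan block has size 3 (the smallest k with rank((A + 4I)^k) = rank((A + 4I)^(k+1))).
For λ = -1: rank(A + I) = 3, and the largest Jordan block has size 1 (the smallest k with rank((A + I)^k) = rank((A + I)^(k+1))).

So m_A(x) = (x + 1)(x + 4)^3.

m_A(x) = (x + 1)(x + 4)^3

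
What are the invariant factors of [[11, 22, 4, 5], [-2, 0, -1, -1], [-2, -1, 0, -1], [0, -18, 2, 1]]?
(x - 5)^2(x - 1)^2

The Jordan structure of A has elementary divisors (x - 1)^2, (x - 5)^2. Arranging the block sizes at each eigenvalue in decreasing order and taking row products gives the invariant factors.

Invariant factors (smallest first, each dividing the next): (x - 5)^2(x - 1)^2.

Check: the last factor (x - 5)^2(x - 1)^2 is the minimal polynomial, and the product (x - 5)^2(x - 1)^2 is the characteristic polynomial.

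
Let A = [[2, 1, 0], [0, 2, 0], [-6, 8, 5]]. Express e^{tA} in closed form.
A has Jordan form J = [[2, 1, 0], [0, 2, 0], [0, 0, 5]] with A = PJP^{-1}, so e^{tA} = P e^{tJ} P^{-1}.

For a Jordan block J_k(λ), e^{tJ_k(λ)} = e^{λt} · (I + tN + t^2 N^2/2! + ... + t^{k-1} N^{k-1}/(k-1)!) where N is the nilpotent superdiagonal part.

Assembling the blocks and conjugating back gives the entries of e^{tA} as shown above.

e^{tA} = [[e^{2*t}, t*e^{2*t}, 0], [0, e^{2*t}, 0], [2*(1 - e^{3*t})*e^{2*t}, 2*(t + e^{3*t} - 1)*e^{2*t}, e^{5*t}]]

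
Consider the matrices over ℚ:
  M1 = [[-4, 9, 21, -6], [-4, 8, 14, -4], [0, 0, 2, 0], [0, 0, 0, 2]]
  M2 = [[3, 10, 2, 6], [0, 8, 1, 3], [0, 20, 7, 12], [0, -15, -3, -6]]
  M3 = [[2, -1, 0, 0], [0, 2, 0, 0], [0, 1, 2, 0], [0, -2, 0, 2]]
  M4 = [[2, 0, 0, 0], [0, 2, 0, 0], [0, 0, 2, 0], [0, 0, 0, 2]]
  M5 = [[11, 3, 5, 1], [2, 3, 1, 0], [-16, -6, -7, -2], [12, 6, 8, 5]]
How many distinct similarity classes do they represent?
Characteristic polynomials: χ_{M1} = (x - 2)^4, χ_{M2} = (x - 3)^4, χ_{M3} = (x - 2)^4, χ_{M4} = (x - 2)^4, χ_{M5} = (x - 3)^4.

{M1, M3}: invariant factors x - 2, x - 2, (x - 2)^2.

{M2}: invariant factors x - 3, x - 3, (x - 3)^2.

{M4}: invariant factors x - 2, x - 2, x - 2, x - 2.

{M5}: invariant factors x - 3, (x - 3)^3.

Matrices are similar if and only if their invariant-factor lists agree; the partition into similarity classes is {M1, M3}, {M2}, {M4}, {M5}.

4 classes: {M1, M3}, {M2}, {M4}, {M5}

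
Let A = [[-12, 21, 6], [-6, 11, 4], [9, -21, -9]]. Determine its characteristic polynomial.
xI - A = [[x + 12, -21, -6], [6, x - 11, -4], [-9, 21, x + 9]].

Expanding det(xI - A) along the first row:
det(xI - A) = + (x + 12)·det([[x - 11, -4], [21, x + 9]]) - (-21)·det([[6, -4], [-9, x + 9]]) + (-6)·det([[6, x - 11], [-9, 21]]).

Evaluating gives χ_A(x) = x^3 + 10x^2 + 33x + 36 = (x + 3)^2(x + 4).

χ_A(x) = (x + 3)^2(x + 4)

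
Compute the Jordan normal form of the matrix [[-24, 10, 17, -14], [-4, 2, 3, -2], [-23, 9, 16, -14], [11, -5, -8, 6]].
The characteristic polynomial is det(xI - A) = x^4, so the eigenvalues are 0 (algebraic multiplicity 4).

For λ = 0: rank(A) = 2, rank(A^2) = 1, rank(A^3) = 0. The eigenspace has dimension 4 - 2 = 2, so there are 2 Jordan blocks; the rank sequence gives block sizes [3, 1].

Assembling the blocks gives the Jordan form J above.

J = [[0, 1, 0, 0], [0, 0, 1, 0], [0, 0, 0, 0], [0, 0, 0, 0]]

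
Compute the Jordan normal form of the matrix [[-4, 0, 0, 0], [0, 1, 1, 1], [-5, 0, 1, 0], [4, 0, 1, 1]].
The characteristic polynomial is det(xI - A) = (x - 1)^3(x + 4), so the eigenvalues are -4 (algebraic multiplicity 1), 1 (algebraic multiplicity 3).

For λ = -4: algebraic multiplicity 1 gives one 1×1 block.

For λ = 1: rank(A - I) = 3, rank((A - I)^2) = 2, rank((A - I)^3) = 1. The eigenspace has dimension 4 - 3 = 1, so there is 1 Jordan block; the rank sequence gives block sizes [3].

Assembling the blocks gives the Jordan form J above.

J = [[-4, 0, 0, 0], [0, 1, 1, 0], [0, 0, 1, 1], [0, 0, 0, 1]]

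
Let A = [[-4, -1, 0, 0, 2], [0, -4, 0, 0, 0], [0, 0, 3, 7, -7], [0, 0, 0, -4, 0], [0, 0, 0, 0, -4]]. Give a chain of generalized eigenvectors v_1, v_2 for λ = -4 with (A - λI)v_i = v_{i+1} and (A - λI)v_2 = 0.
v_1 = [[0, 1, 0, 0, 0]]^T, v_2 = [[-1, 0, 0, 0, 0]]^T

We seek v_1 ∈ ker((A + 4I)^2) \ ker(A + 4I), then set v_{i+1} = (A + 4I) v_i.

One such chain is v_1 = [[0, 1, 0, 0, 0]]^T, v_2 = [[-1, 0, 0, 0, 0]]^T. Check: (A + 4I) v_2 = [[0, 0, 0, 0, 0]]^T = 0.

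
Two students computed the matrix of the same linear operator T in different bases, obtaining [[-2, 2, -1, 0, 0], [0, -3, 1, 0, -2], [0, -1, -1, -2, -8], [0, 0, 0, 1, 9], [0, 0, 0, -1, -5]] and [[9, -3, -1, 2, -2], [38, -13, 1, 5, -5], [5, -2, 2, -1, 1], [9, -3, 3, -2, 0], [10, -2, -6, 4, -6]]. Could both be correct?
Both have characteristic polynomial (x + 2)^5, but the minimal polynomial of A is (x + 2)^3 while the minimal polynomial of B is (x + 2)^2. The minimal polynomial is a similarity invariant, so A and B are not similar.

No.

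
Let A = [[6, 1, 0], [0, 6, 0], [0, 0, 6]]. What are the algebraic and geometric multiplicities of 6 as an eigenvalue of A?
The characteristic polynomial is (x - 6)^3, so the factor x - 6 appears with exponent 3: the algebraic multiplicity is 3.

rank(A - 6I) = 1, so the eigenspace has dimension 3 - 1 = 2: the geometric multiplicity is 2.

Since 2 < 3, A is not diagonalizable.

algebraic multiplicity 3, geometric multiplicity 2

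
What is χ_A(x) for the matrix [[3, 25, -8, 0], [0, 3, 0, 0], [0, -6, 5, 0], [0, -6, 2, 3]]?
χ_A(x) = (x - 5)(x - 3)^3

xI - A = [[x - 3, -25, 8, 0], [0, x - 3, 0, 0], [0, 6, x - 5, 0], [0, 6, -2, x - 3]].

Expanding det(xI - A) along the first row:
det(xI - A) = + (x - 3)·det([[x - 3, 0, 0], [6, x - 5, 0], [6, -2, x - 3]]) - (-25)·det([[0, 0, 0], [0, x - 5, 0], [0, -2, x - 3]]) + (8)·det([[0, x - 3, 0], [0, 6, 0], [0, 6, x - 3]]) - (0)·det([[0, x - 3, 0], [0, 6, x - 5], [0, 6, -2]]).

Evaluating gives χ_A(x) = x^4 - 14x^3 + 72x^2 - 162x + 135 = (x - 5)(x - 3)^3.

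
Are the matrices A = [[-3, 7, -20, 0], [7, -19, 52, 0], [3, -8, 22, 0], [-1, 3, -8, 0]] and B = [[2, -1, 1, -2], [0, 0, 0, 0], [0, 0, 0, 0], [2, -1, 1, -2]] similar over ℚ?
No.

Both have characteristic polynomial x^4, but the minimal polynomial of A is x^3 while the minimal polynomial of B is x^2. The minimal polynomial is a similarity invariant, so A and B are not similar.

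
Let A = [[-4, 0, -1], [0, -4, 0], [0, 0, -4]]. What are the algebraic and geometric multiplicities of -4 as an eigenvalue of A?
algebraic multiplicity 3, geometric multiplicity 2

The characteristic polynomial is (x + 4)^3, so the factor x + 4 appears with exponent 3: the algebraic multiplicity is 3.

rank(A + 4I) = 1, so the eigenspace has dimension 3 - 1 = 2: the geometric multiplicity is 2.

Since 2 < 3, A is not diagonalizable.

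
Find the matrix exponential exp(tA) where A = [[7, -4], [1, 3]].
A has Jordan form J = [[5, 1], [0, 5]] with A = PJP^{-1}, so e^{tA} = P e^{tJ} P^{-1}.

For a Jordan block J_k(λ), e^{tJ_k(λ)} = e^{λt} · (I + tN + t^2 N^2/2! + ... + t^{k-1} N^{k-1}/(k-1)!) where N is the nilpotent superdiagonal part.

Assembling the blocks and conjugating back gives the entries of e^{tA} as shown above.

e^{tA} = [[(2*t + 1)*e^{5*t}, -4*t*e^{5*t}], [t*e^{5*t}, (1 - 2*t)*e^{5*t}]]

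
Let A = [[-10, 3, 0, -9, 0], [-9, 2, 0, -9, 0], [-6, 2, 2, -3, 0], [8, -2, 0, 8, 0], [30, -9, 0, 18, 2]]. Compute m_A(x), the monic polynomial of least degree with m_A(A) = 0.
m_A(x) = (x - 2)^2(x + 1)^2

The characteristic polynomial factors as (x - 2)^3(x + 1)^2. The minimal polynomial is ∏(x - λ)^{k_λ} where k_λ is the size of the largest Jordan block at λ.

For λ = -1: rank(A + I) = 4, and the largest Jordan block has size 2 (the smallest k with rank((A + I)^k) = rank((A + I)^(k+1))).
For λ = 2: rank(A - 2I) = 3, and the largest Jordan block has size 2 (the smallest k with rank((A - 2I)^k) = rank((A - 2I)^(k+1))).

So m_A(x) = (x - 2)^2(x + 1)^2.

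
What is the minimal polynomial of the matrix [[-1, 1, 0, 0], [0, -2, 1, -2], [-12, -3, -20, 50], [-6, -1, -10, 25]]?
The characteristic polynomial factors as (x - 5)(x + 1)^3. The minimal polynomial is ∏(x - λ)^{k_λ} where k_λ is the size of the largest Jordan block at λ.

For λ = -1: rank(A + I) = 3, and the largest Jordan block has size 3 (the smallest k with rank((A + I)^k) = rank((A + I)^(k+1))).
For λ = 5: rank(A - 5I) = 3, and the largest Jordan block has size 1 (the smallest k with rank((A - 5I)^k) = rank((A - 5I)^(k+1))).

So m_A(x) = (x - 5)(x + 1)^3.

m_A(x) = (x - 5)(x + 1)^3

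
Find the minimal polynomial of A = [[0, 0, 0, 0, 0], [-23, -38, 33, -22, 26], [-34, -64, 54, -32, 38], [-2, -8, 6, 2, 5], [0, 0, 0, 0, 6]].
m_A(x) = x(x - 6)^2

The characteristic polynomial factors as x(x - 6)^4. The minimal polynomial is ∏(x - λ)^{k_λ} where k_λ is the size of the largest Jordan block at λ.

For λ = 0: rank(A) = 4, and the largest Jordan block has size 1 (the smallest k with rank(A^k) = rank(A^(k+1))).
For λ = 6: rank(A - 6I) = 3, and the largest Jordan block has size 2 (the smallest k with rank((A - 6I)^k) = rank((A - 6I)^(k+1))).

So m_A(x) = x(x - 6)^2.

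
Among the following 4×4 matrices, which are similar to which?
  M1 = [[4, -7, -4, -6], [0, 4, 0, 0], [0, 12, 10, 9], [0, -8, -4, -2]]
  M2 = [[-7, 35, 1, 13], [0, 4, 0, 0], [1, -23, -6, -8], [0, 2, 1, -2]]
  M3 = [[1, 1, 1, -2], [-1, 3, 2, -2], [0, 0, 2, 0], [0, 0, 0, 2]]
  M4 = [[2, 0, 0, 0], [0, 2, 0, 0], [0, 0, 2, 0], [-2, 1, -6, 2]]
Characteristic polynomials: χ_{M1} = (x - 4)^4, χ_{M2} = (x - 4)(x + 5)^3, χ_{M3} = (x - 2)^4, χ_{M4} = (x - 2)^4.

{M1}: invariant factors (x - 4)^2, (x - 4)^2.

{M2}: invariant factors (x - 4)(x + 5)^3.

{M3}: invariant factors x - 2, (x - 2)^3.

{M4}: invariant factors x - 2, x - 2, (x - 2)^2.

Matrices are similar if and only if their invariant-factor lists agree; the partition into similarity classes is {M1}, {M2}, {M3}, {M4}.

4 classes: {M1}, {M2}, {M3}, {M4}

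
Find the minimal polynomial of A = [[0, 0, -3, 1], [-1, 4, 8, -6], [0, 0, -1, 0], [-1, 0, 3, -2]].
The characteristic polynomial factors as (x - 4)(x + 1)^3. The minimal polynomial is ∏(x - λ)^{k_λ} where k_λ is the size of the largest Jordan block at λ.

For λ = -1: rank(A + I) = 2, and the largest Jordan block has size 2 (the smallest k with rank((A + I)^k) = rank((A + I)^(k+1))).
For λ = 4: rank(A - 4I) = 3, and the largest Jordan block has size 1 (the smallest k with rank((A - 4I)^k) = rank((A - 4I)^(k+1))).

So m_A(x) = (x - 4)(x + 1)^2.

m_A(x) = (x - 4)(x + 1)^2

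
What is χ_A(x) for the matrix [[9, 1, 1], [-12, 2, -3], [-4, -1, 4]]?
xI - A = [[x - 9, -1, -1], [12, x - 2, 3], [4, 1, x - 4]].

Expanding det(xI - A) along the first row:
det(xI - A) = + (x - 9)·det([[x - 2, 3], [1, x - 4]]) - (-1)·det([[12, 3], [4, x - 4]]) + (-1)·det([[12, x - 2], [4, 1]]).

Evaluating gives χ_A(x) = x^3 - 15x^2 + 75x - 125 = (x - 5)^3.

χ_A(x) = (x - 5)^3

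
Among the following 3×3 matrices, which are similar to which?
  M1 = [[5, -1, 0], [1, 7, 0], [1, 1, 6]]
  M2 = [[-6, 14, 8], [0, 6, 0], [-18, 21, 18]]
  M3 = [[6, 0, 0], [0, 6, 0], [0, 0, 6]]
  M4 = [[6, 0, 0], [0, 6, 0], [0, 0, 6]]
2 classes: {M1, M2}, {M3, M4}

Characteristic polynomials: χ_{M1} = (x - 6)^3, χ_{M2} = (x - 6)^3, χ_{M3} = (x - 6)^3, χ_{M4} = (x - 6)^3.

{M1, M2}: invariant factors x - 6, (x - 6)^2.

{M3, M4}: invariant factors x - 6, x - 6, x - 6.

Matrices are similar if and only if their invariant-factor lists agree; the partition into similarity classes is {M1, M2}, {M3, M4}.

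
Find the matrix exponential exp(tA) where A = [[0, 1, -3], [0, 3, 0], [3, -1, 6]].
e^{tA} = [[(1 - 3*t)*e^{3*t}, t*e^{3*t}, -3*t*e^{3*t}], [0, e^{3*t}, 0], [3*t*e^{3*t}, -t*e^{3*t}, (3*t + 1)*e^{3*t}]]

A has Jordan form J = [[3, 1, 0], [0, 3, 0], [0, 0, 3]] with A = PJP^{-1}, so e^{tA} = P e^{tJ} P^{-1}.

For a Jordan block J_k(λ), e^{tJ_k(λ)} = e^{λt} · (I + tN + t^2 N^2/2! + ... + t^{k-1} N^{k-1}/(k-1)!) where N is the nilpotent superdiagonal part.

Assembling the blocks and conjugating back gives the entries of e^{tA} as shown above.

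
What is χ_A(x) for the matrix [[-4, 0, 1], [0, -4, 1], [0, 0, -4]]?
xI - A = [[x + 4, 0, -1], [0, x + 4, -1], [0, 0, x + 4]].

Expanding det(xI - A) along the first row:
det(xI - A) = + (x + 4)·det([[x + 4, -1], [0, x + 4]]) - (0)·det([[0, -1], [0, x + 4]]) + (-1)·det([[0, x + 4], [0, 0]]).

Evaluating gives χ_A(x) = x^3 + 12x^2 + 48x + 64 = (x + 4)^3.

χ_A(x) = (x + 4)^3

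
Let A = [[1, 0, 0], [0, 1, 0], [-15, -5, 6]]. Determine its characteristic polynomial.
xI - A = [[x - 1, 0, 0], [0, x - 1, 0], [15, 5, x - 6]].

Expanding det(xI - A) along the first row:
det(xI - A) = + (x - 1)·det([[x - 1, 0], [5, x - 6]]) - (0)·det([[0, 0], [15, x - 6]]) + (0)·det([[0, x - 1], [15, 5]]).

Evaluating gives χ_A(x) = x^3 - 8x^2 + 13x - 6 = (x - 6)(x - 1)^2.

χ_A(x) = (x - 6)(x - 1)^2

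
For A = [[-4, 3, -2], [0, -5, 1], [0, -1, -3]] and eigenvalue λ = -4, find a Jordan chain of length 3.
We seek v_1 ∈ ker((A + 4I)^3) \ ker((A + 4I)^2), then set v_{i+1} = (A + 4I) v_i.

One such chain is v_1 = [[-2, 2, 3]]^T, v_2 = [[0, 1, 1]]^T, v_3 = [[1, 0, 0]]^T. Check: (A + 4I) v_3 = [[0, 0, 0]]^T = 0.

v_1 = [[-2, 2, 3]]^T, v_2 = [[0, 1, 1]]^T, v_3 = [[1, 0, 0]]^T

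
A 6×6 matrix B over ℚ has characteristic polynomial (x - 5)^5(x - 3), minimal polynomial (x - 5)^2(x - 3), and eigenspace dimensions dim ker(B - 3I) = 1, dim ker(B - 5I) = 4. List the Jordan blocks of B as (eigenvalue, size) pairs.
λ = 3: algebraic multiplicity 1 (exponent in χ_B), largest block size 1 (exponent in m_B), 1 block (geometric multiplicity). This forces block sizes [1].
λ = 5: algebraic multiplicity 5 (exponent in χ_B), largest block size 2 (exponent in m_B), 4 blocks (geometric multiplicity). These force block sizes [2, 1, 1, 1].

Jordan blocks: (3, 1), (5, 2), (5, 1), (5, 1), (5, 1)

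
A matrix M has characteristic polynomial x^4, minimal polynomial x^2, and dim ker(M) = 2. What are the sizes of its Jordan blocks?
Jordan blocks: (0, 2), (0, 2)

λ = 0: algebraic multiplicity 4 (exponent in χ_M), largest block size 2 (exponent in m_M), 2 blocks (geometric multiplicity). These force block sizes [2, 2].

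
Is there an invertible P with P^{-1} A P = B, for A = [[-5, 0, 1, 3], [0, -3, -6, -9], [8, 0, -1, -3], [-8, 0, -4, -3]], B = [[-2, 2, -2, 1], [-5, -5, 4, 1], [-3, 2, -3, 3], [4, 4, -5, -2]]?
Yes.

Two matrices over a field are similar if and only if they have the same invariant factors.

Both A and B have characteristic polynomial (x + 3)^4 and minimal polynomial (x + 3)^3. Computing further, both have invariant factors x + 3, (x + 3)^3. Hence A and B are similar.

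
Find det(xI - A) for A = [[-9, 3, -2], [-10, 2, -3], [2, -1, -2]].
χ_A(x) = (x + 3)^3

xI - A = [[x + 9, -3, 2], [10, x - 2, 3], [-2, 1, x + 2]].

Expanding det(xI - A) along the first row:
det(xI - A) = + (x + 9)·det([[x - 2, 3], [1, x + 2]]) - (-3)·det([[10, 3], [-2, x + 2]]) + (2)·det([[10, x - 2], [-2, 1]]).

Evaluating gives χ_A(x) = x^3 + 9x^2 + 27x + 27 = (x + 3)^3.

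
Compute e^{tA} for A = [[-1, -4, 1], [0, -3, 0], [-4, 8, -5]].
A has Jordan form J = [[-3, 1, 0], [0, -3, 0], [0, 0, -3]] with A = PJP^{-1}, so e^{tA} = P e^{tJ} P^{-1}.

For a Jordan block J_k(λ), e^{tJ_k(λ)} = e^{λt} · (I + tN + t^2 N^2/2! + ... + t^{k-1} N^{k-1}/(k-1)!) where N is the nilpotent superdiagonal part.

Assembling the blocks and conjugating back gives the entries of e^{tA} as shown above.

e^{tA} = [[(2*t + 1)*e^{-3*t}, -4*t*e^{-3*t}, t*e^{-3*t}], [0, e^{-3*t}, 0], [-4*t*e^{-3*t}, 8*t*e^{-3*t}, (1 - 2*t)*e^{-3*t}]]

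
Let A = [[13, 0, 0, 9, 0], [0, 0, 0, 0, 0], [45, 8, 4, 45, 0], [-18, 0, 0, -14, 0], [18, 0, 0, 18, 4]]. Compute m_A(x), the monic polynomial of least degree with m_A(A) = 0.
The characteristic polynomial factors as x(x - 4)^3(x + 5). The minimal polynomial is ∏(x - λ)^{k_λ} where k_λ is the size of the largest Jordan block at λ.

For λ = -5: rank(A + 5I) = 4, and the largest Jordan block has size 1 (the smallest k with rank((A + 5I)^k) = rank((A + 5I)^(k+1))).
For λ = 0: rank(A) = 4, and the largest Jordan block has size 1 (the smallest k with rank(A^k) = rank(A^(k+1))).
For λ = 4: rank(A - 4I) = 2, and the largest Jordan block has size 1 (the smallest k with rank((A - 4I)^k) = rank((A - 4I)^(k+1))).

So m_A(x) = x(x - 4)(x + 5).

m_A(x) = x(x - 4)(x + 5)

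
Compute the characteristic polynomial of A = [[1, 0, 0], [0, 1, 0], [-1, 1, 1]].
xI - A = [[x - 1, 0, 0], [0, x - 1, 0], [1, -1, x - 1]].

Expanding det(xI - A) along the first row:
det(xI - A) = + (x - 1)·det([[x - 1, 0], [-1, x - 1]]) - (0)·det([[0, 0], [1, x - 1]]) + (0)·det([[0, x - 1], [1, -1]]).

Evaluating gives χ_A(x) = x^3 - 3x^2 + 3x - 1 = (x - 1)^3.

χ_A(x) = (x - 1)^3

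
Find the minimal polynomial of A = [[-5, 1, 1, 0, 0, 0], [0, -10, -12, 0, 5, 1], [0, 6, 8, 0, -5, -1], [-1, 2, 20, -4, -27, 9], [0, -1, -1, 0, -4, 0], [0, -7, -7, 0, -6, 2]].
The characteristic polynomial factors as (x - 2)^2(x + 4)^3(x + 5). The minimal polynomial is ∏(x - λ)^{k_λ} where k_λ is the size of the largest Jordan block at λ.

For λ = -5: rank(A + 5I) = 5, and the largest Jordan block has size 1 (the smallest k with rank((A + 5I)^k) = rank((A + 5I)^(k+1))).
For λ = -4: rank(A + 4I) = 4, and the largest Jordan block has size 2 (the smallest k with rank((A + 4I)^k) = rank((A + 4I)^(k+1))).
For λ = 2: rank(A - 2I) = 5, and the largest Jordan block has size 2 (the smallest k with rank((A - 2I)^k) = rank((A - 2I)^(k+1))).

So m_A(x) = (x - 2)^2(x + 4)^2(x + 5).

m_A(x) = (x - 2)^2(x + 4)^2(x + 5)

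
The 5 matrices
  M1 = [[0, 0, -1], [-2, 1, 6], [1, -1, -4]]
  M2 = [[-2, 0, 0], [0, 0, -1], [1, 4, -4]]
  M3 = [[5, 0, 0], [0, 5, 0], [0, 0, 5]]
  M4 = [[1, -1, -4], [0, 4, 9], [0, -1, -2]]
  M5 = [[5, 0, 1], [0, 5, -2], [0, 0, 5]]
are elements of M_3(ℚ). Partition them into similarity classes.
Characteristic polynomials: χ_{M1} = (x + 1)^3, χ_{M2} = (x + 2)^3, χ_{M3} = (x - 5)^3, χ_{M4} = (x - 1)^3, χ_{M5} = (x - 5)^3.

{M1}: invariant factors (x + 1)^3.

{M2}: invariant factors (x + 2)^3.

{M3}: invariant factors x - 5, x - 5, x - 5.

{M4}: invariant factors (x - 1)^3.

{M5}: invariant factors x - 5, (x - 5)^2.

Matrices are similar if and only if their invariant-factor lists agree; the partition into similarity classes is {M1}, {M2}, {M3}, {M4}, {M5}.

5 classes: {M1}, {M2}, {M3}, {M4}, {M5}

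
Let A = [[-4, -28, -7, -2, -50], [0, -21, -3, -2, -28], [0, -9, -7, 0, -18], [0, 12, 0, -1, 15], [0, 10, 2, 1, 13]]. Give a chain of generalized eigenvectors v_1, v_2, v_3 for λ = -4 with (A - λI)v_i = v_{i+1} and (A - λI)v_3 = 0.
We seek v_1 ∈ ker((A + 4I)^3) \ ker((A + 4I)^2), then set v_{i+1} = (A + 4I) v_i.

One such chain is v_1 = [[1, 0, 1, 2, 0]]^T, v_2 = [[-11, -7, -3, 6, 4]]^T, v_3 = [[5, 4, 0, -6, -2]]^T. Check: (A + 4I) v_3 = [[0, 0, 0, 0, 0]]^T = 0.

v_1 = [[1, 0, 1, 2, 0]]^T, v_2 = [[-11, -7, -3, 6, 4]]^T, v_3 = [[5, 4, 0, -6, -2]]^T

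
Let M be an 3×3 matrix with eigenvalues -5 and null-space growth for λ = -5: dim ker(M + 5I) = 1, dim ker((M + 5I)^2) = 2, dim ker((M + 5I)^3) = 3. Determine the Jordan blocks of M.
Jordan blocks: (-5, 3)

λ = -5: successive nullity increments [1, 1, 1] count blocks of size ≥ k; block sizes are [3].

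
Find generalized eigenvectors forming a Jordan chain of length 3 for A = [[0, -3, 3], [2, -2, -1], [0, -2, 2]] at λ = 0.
We seek v_1 ∈ ker(A^3) \ ker(A^2), then set v_{i+1} = A v_i.

One such chain is v_1 = [[2, 1, 1]]^T, v_2 = [[0, 1, 0]]^T, v_3 = [[-3, -2, -2]]^T. Check: A v_3 = [[0, 0, 0]]^T = 0.

v_1 = [[2, 1, 1]]^T, v_2 = [[0, 1, 0]]^T, v_3 = [[-3, -2, -2]]^T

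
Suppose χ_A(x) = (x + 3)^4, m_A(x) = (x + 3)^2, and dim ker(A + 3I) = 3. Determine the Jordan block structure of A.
Jordan blocks: (-3, 2), (-3, 1), (-3, 1)

λ = -3: algebraic multiplicity 4 (exponent in χ_A), largest block size 2 (exponent in m_A), 3 blocks (geometric multiplicity). These force block sizes [2, 1, 1].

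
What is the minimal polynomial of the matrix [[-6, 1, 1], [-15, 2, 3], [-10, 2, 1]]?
m_A(x) = (x + 1)^2

The characteristic polynomial factors as (x + 1)^3. The minimal polynomial is ∏(x - λ)^{k_λ} where k_λ is the size of the largest Jordan block at λ.

For λ = -1: rank(A + I) = 1, and the largest Jordan block has size 2 (the smallest k with rank((A + I)^k) = rank((A + I)^(k+1))).

So m_A(x) = (x + 1)^2.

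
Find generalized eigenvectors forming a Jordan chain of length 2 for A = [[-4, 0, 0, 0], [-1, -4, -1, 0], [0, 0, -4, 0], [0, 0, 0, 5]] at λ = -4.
v_1 = [[-1, 1, 0, 0]]^T, v_2 = [[0, 1, 0, 0]]^T

We seek v_1 ∈ ker((A + 4I)^2) \ ker(A + 4I), then set v_{i+1} = (A + 4I) v_i.

One such chain is v_1 = [[-1, 1, 0, 0]]^T, v_2 = [[0, 1, 0, 0]]^T. Check: (A + 4I) v_2 = [[0, 0, 0, 0]]^T = 0.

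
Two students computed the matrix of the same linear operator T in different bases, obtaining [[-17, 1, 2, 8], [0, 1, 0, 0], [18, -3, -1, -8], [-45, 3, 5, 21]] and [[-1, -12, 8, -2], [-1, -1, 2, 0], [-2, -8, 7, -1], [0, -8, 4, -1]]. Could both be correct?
Yes.

Two matrices over a field are similar if and only if they have the same invariant factors.

Both A and B have characteristic polynomial (x - 1)^4 and minimal polynomial (x - 1)^2. Computing further, both have invariant factors (x - 1)^2, (x - 1)^2. Hence A and B are similar.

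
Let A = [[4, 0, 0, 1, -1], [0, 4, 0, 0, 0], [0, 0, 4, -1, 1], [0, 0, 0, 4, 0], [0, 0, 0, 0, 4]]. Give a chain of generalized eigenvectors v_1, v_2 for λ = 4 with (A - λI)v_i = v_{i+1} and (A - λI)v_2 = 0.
v_1 = [[0, 0, 0, 0, 1]]^T, v_2 = [[-1, 0, 1, 0, 0]]^T

We seek v_1 ∈ ker((A - 4I)^2) \ ker(A - 4I), then set v_{i+1} = (A - 4I) v_i.

One such chain is v_1 = [[0, 0, 0, 0, 1]]^T, v_2 = [[-1, 0, 1, 0, 0]]^T. Check: (A - 4I) v_2 = [[0, 0, 0, 0, 0]]^T = 0.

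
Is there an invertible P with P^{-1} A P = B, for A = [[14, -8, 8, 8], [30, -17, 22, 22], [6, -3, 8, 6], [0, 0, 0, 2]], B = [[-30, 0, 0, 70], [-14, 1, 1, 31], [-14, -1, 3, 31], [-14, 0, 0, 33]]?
Both have characteristic polynomial (x - 5)(x - 2)^2(x + 2), but the minimal polynomial of A is (x - 5)(x - 2)(x + 2) while the minimal polynomial of B is (x - 5)(x - 2)^2(x + 2). The minimal polynomial is a similarity invariant, so A and B are not similar.

No.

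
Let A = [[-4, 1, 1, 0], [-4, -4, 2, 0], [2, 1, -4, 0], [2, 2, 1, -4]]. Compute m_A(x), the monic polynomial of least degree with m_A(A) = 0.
m_A(x) = (x + 4)^3

The characteristic polynomial factors as (x + 4)^4. The minimal polynomial is ∏(x - λ)^{k_λ} where k_λ is the size of the largest Jordan block at λ.

For λ = -4: rank(A + 4I) = 2, and the largest Jordan block has size 3 (the smallest k with rank((A + 4I)^k) = rank((A + 4I)^(k+1))).

So m_A(x) = (x + 4)^3.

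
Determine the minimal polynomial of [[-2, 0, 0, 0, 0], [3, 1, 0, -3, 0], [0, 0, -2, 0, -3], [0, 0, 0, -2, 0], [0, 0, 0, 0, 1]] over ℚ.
The characteristic polynomial factors as (x - 1)^2(x + 2)^3. The minimal polynomial is ∏(x - λ)^{k_λ} where k_λ is the size of the largest Jordan block at λ.

For λ = -2: rank(A + 2I) = 2, and the largest Jordan block has size 1 (the smallest k with rank((A + 2I)^k) = rank((A + 2I)^(k+1))).
For λ = 1: rank(A - I) = 3, and the largest Jordan block has size 1 (the smallest k with rank((A - I)^k) = rank((A - I)^(k+1))).

So m_A(x) = (x - 1)(x + 2).

m_A(x) = (x - 1)(x + 2)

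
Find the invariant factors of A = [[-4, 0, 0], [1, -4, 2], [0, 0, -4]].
x + 4, (x + 4)^2

The Jordan structure of A has elementary divisors (x + 4)^2, (x + 4). Arranging the block sizes at each eigenvalue in decreasing order and taking row products gives the invariant factors.

Invariant factors (smallest first, each dividing the next): x + 4, (x + 4)^2.

Check: the last factor (x + 4)^2 is the minimal polynomial, and the product (x + 4)^3 is the characteristic polynomial.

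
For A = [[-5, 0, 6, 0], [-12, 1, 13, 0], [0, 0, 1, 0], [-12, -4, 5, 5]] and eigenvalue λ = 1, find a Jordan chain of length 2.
v_1 = [[1, 0, 1, 2]]^T, v_2 = [[0, 1, 0, 1]]^T

We seek v_1 ∈ ker((A - I)^2) \ ker(A - I), then set v_{i+1} = (A - I) v_i.

One such chain is v_1 = [[1, 0, 1, 2]]^T, v_2 = [[0, 1, 0, 1]]^T. Check: (A - I) v_2 = [[0, 0, 0, 0]]^T = 0.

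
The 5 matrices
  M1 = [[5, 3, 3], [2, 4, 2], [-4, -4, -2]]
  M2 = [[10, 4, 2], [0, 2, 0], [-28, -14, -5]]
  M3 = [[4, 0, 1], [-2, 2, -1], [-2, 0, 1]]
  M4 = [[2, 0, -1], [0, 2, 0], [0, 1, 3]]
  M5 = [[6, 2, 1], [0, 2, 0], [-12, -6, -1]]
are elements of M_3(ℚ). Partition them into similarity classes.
Characteristic polynomials: χ_{M1} = (x - 3)(x - 2)^2, χ_{M2} = (x - 3)(x - 2)^2, χ_{M3} = (x - 3)(x - 2)^2, χ_{M4} = (x - 3)(x - 2)^2, χ_{M5} = (x - 3)(x - 2)^2.

{M1, M2, M3, M5}: invariant factors x - 2, (x - 3)(x - 2).

{M4}: invariant factors (x - 3)(x - 2)^2.

Matrices are similar if and only if their invariant-factor lists agree; the partition into similarity classes is {M1, M2, M3, M5}, {M4}.

2 classes: {M1, M2, M3, M5}, {M4}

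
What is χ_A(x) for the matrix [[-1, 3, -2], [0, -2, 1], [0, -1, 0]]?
xI - A = [[x + 1, -3, 2], [0, x + 2, -1], [0, 1, x]].

Expanding det(xI - A) along the first row:
det(xI - A) = + (x + 1)·det([[x + 2, -1], [1, x]]) - (-3)·det([[0, -1], [0, x]]) + (2)·det([[0, x + 2], [0, 1]]).

Evaluating gives χ_A(x) = x^3 + 3x^2 + 3x + 1 = (x + 1)^3.

χ_A(x) = (x + 1)^3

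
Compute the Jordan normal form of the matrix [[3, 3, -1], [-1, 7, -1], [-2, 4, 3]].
The characteristic polynomial is det(xI - A) = (x - 5)(x - 4)^2, so the eigenvalues are 4 (algebraic multiplicity 2), 5 (algebraic multiplicity 1).

For λ = 4: rank(A - 4I) = 2, rank((A - 4I)^2) = 1. The eigenspace has dimension 3 - 2 = 1, so there is 1 Jordan block; the rank sequence gives block sizes [2].

For λ = 5: algebraic multiplicity 1 gives one 1×1 block.

Assembling the blocks gives the Jordan form J above.

J = [[4, 1, 0], [0, 4, 0], [0, 0, 5]]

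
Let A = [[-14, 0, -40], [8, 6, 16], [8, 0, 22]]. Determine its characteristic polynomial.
xI - A = [[x + 14, 0, 40], [-8, x - 6, -16], [-8, 0, x - 22]].

Expanding det(xI - A) along the first row:
det(xI - A) = + (x + 14)·det([[x - 6, -16], [0, x - 22]]) - (0)·det([[-8, -16], [-8, x - 22]]) + (40)·det([[-8, x - 6], [-8, 0]]).

Evaluating gives χ_A(x) = x^3 - 14x^2 + 60x - 72 = (x - 6)^2(x - 2).

χ_A(x) = (x - 6)^2(x - 2)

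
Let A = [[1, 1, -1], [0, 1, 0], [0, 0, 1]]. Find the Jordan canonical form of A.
The characteristic polynomial is det(xI - A) = (x - 1)^3, so the eigenvalues are 1 (algebraic multiplicity 3).

For λ = 1: rank(A - I) = 1, rank((A - I)^2) = 0. The eigenspace has dimension 3 - 1 = 2, so there are 2 Jordan blocks; the rank sequence gives block sizes [2, 1].

Assembling the blocks gives the Jordan form J above.

J = [[1, 1, 0], [0, 1, 0], [0, 0, 1]]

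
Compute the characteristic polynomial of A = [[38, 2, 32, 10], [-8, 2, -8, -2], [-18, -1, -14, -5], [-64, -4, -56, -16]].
xI - A = [[x - 38, -2, -32, -10], [8, x - 2, 8, 2], [18, 1, x + 14, 5], [64, 4, 56, x + 16]].

Expanding det(xI - A) along the first row:
det(xI - A) = + (x - 38)·det([[x - 2, 8, 2], [1, x + 14, 5], [4, 56, x + 16]]) - (-2)·det([[8, 8, 2], [18, x + 14, 5], [64, 56, x + 16]]) + (-32)·det([[8, x - 2, 2], [18, 1, 5], [64, 4, x + 16]]) - (-10)·det([[8, x - 2, 8], [18, 1, x + 14], [64, 4, 56]]).

Evaluating gives χ_A(x) = x^4 - 10x^3 + 36x^2 - 56x + 32 = (x - 4)(x - 2)^3.

χ_A(x) = (x - 4)(x - 2)^3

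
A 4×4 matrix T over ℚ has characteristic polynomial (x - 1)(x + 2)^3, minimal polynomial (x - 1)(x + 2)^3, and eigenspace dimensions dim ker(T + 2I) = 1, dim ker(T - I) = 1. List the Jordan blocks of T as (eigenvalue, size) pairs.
Jordan blocks: (-2, 3), (1, 1)

λ = -2: algebraic multiplicity 3 (exponent in χ_T), largest block size 3 (exponent in m_T), 1 block (geometric multiplicity). This forces block sizes [3].
λ = 1: algebraic multiplicity 1 (exponent in χ_T), largest block size 1 (exponent in m_T), 1 block (geometric multiplicity). This forces block sizes [1].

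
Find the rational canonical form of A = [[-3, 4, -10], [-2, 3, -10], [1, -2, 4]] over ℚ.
R = [[-1, 0, 0], [0, 0, 6], [0, 1, 5]]

The invariant factors of A (the non-unit diagonal entries of the Smith normal form of xI - A over ℚ[x]) are x + 1, (x - 6)(x + 1), each dividing the next. The characteristic polynomial is their product, (x - 6)(x + 1)^2.

The rational canonical form is the block-diagonal matrix of companion matrices C(f_i):
R = [[-1, 0, 0], [0, 0, 6], [0, 1, 5]].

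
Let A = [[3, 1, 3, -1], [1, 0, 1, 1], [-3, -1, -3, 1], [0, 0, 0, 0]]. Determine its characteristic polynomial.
xI - A = [[x - 3, -1, -3, 1], [-1, x, -1, -1], [3, 1, x + 3, -1], [0, 0, 0, x]].

Expanding det(xI - A) along the first row:
det(xI - A) = + (x - 3)·det([[x, -1, -1], [1, x + 3, -1], [0, 0, x]]) - (-1)·det([[-1, -1, -1], [3, x + 3, -1], [0, 0, x]]) + (-3)·det([[-1, x, -1], [3, 1, -1], [0, 0, x]]) - (1)·det([[-1, x, -1], [3, 1, x + 3], [0, 0, 0]]).

Evaluating gives χ_A(x) = x^4.

χ_A(x) = x^4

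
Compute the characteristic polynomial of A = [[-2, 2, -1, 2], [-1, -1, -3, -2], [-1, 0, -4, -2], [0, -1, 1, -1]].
xI - A = [[x + 2, -2, 1, -2], [1, x + 1, 3, 2], [1, 0, x + 4, 2], [0, 1, -1, x + 1]].

Expanding det(xI - A) along the first row:
det(xI - A) = + (x + 2)·det([[x + 1, 3, 2], [0, x + 4, 2], [1, -1, x + 1]]) - (-2)·det([[1, 3, 2], [1, x + 4, 2], [0, -1, x + 1]]) + (1)·det([[1, x + 1, 2], [1, 0, 2], [0, 1, x + 1]]) - (-2)·det([[1, x + 1, 3], [1, 0, x + 4], [0, 1, -1]]).

Evaluating gives χ_A(x) = x^4 + 8x^3 + 22x^2 + 24x + 9 = (x + 1)^2(x + 3)^2.

χ_A(x) = (x + 1)^2(x + 3)^2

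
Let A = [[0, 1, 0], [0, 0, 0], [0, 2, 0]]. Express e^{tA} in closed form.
e^{tA} = [[1, t, 0], [0, 1, 0], [0, 2*t, 1]]

A has Jordan form J = [[0, 1, 0], [0, 0, 0], [0, 0, 0]] with A = PJP^{-1}, so e^{tA} = P e^{tJ} P^{-1}.

For a Jordan block J_k(λ), e^{tJ_k(λ)} = e^{λt} · (I + tN + t^2 N^2/2! + ... + t^{k-1} N^{k-1}/(k-1)!) where N is the nilpotent superdiagonal part.

Assembling the blocks and conjugating back gives the entries of e^{tA} as shown above.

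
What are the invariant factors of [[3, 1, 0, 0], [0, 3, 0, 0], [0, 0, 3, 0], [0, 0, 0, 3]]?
The Jordan structure of A has elementary divisors (x - 3)^2, (x - 3), (x - 3). Arranging the block sizes at each eigenvalue in decreasing order and taking row products gives the invariant factors.

Invariant factors (smallest first, each dividing the next): x - 3, x - 3, (x - 3)^2.

Check: the last factor (x - 3)^2 is the minimal polynomial, and the product (x - 3)^4 is the characteristic polynomial.

x - 3, x - 3, (x - 3)^2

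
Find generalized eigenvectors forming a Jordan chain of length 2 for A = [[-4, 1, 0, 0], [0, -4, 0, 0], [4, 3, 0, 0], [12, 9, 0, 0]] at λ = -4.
We seek v_1 ∈ ker((A + 4I)^2) \ ker(A + 4I), then set v_{i+1} = (A + 4I) v_i.

One such chain is v_1 = [[0, 1, -1, -3]]^T, v_2 = [[1, 0, -1, -3]]^T. Check: (A + 4I) v_2 = [[0, 0, 0, 0]]^T = 0.

v_1 = [[0, 1, -1, -3]]^T, v_2 = [[1, 0, -1, -3]]^T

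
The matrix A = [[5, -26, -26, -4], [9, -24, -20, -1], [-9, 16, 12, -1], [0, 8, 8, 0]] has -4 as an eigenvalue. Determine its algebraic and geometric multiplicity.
algebraic multiplicity 3, geometric multiplicity 2

The characteristic polynomial is (x - 5)(x + 4)^3, so the factor x + 4 appears with exponent 3: the algebraic multiplicity is 3.

rank(A + 4I) = 2, so the eigenspace has dimension 4 - 2 = 2: the geometric multiplicity is 2.

Since 2 < 3, A is not diagonalizable.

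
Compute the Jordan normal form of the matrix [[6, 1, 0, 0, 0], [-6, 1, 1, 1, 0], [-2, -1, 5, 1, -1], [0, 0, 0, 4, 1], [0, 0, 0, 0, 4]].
The characteristic polynomial is det(xI - A) = (x - 4)^5, so the eigenvalues are 4 (algebraic multiplicity 5).

For λ = 4: rank(A - 4I) = 3, rank((A - 4I)^2) = 1, rank((A - 4I)^3) = 0. The eigenspace has dimension 5 - 3 = 2, so there are 2 Jordan blocks; the rank sequence gives block sizes [3, 2].

Assembling the blocks gives the Jordan form J above.

J = [[4, 1, 0, 0, 0], [0, 4, 1, 0, 0], [0, 0, 4, 0, 0], [0, 0, 0, 4, 1], [0, 0, 0, 0, 4]]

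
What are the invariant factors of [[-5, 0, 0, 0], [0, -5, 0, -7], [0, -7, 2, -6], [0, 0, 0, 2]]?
x + 5, (x - 2)^2(x + 5)

The Jordan structure of A has elementary divisors (x + 5), (x + 5), (x - 2)^2. Arranging the block sizes at each eigenvalue in decreasing order and taking row products gives the invariant factors.

Invariant factors (smallest first, each dividing the next): x + 5, (x - 2)^2(x + 5).

Check: the last factor (x - 2)^2(x + 5) is the minimal polynomial, and the product (x - 2)^2(x + 5)^2 is the characteristic polynomial.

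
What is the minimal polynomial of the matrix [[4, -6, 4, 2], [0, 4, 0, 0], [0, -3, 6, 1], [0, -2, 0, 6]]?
The characteristic polynomial factors as (x - 6)^2(x - 4)^2. The minimal polynomial is ∏(x - λ)^{k_λ} where k_λ is the size of the largest Jordan block at λ.

For λ = 4: rank(A - 4I) = 2, and the largest Jordan block has size 1 (the smallest k with rank((A - 4I)^k) = rank((A - 4I)^(k+1))).
For λ = 6: rank(A - 6I) = 3, and the largest Jordan block has size 2 (the smallest k with rank((A - 6I)^k) = rank((A - 6I)^(k+1))).

So m_A(x) = (x - 6)^2(x - 4).

m_A(x) = (x - 6)^2(x - 4)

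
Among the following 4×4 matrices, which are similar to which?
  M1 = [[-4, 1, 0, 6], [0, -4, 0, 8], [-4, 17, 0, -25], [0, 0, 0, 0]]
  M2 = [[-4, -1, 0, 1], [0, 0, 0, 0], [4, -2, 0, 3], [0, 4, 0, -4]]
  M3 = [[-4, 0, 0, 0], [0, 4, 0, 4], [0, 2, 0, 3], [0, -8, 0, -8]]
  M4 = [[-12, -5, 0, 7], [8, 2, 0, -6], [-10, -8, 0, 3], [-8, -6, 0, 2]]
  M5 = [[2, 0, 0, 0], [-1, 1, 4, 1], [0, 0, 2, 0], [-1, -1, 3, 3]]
Characteristic polynomials: χ_{M1} = x^2(x + 4)^2, χ_{M2} = x^2(x + 4)^2, χ_{M3} = x^2(x + 4)^2, χ_{M4} = x^2(x + 4)^2, χ_{M5} = (x - 2)^4.

{M1, M2, M4}: invariant factors x^2(x + 4)^2.

{M3}: invariant factors x + 4, x^2(x + 4).

{M5}: invariant factors x - 2, (x - 2)^3.

Matrices are similar if and only if their invariant-factor lists agree; the partition into similarity classes is {M1, M2, M4}, {M3}, {M5}.

3 classes: {M1, M2, M4}, {M3}, {M5}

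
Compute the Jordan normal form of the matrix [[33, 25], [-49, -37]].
The characteristic polynomial is det(xI - A) = (x + 2)^2, so the eigenvalues are -2 (algebraic multiplicity 2).

For λ = -2: rank(A + 2I) = 1, rank((A + 2I)^2) = 0. The eigenspace has dimension 2 - 1 = 1, so there is 1 Jordan block; the rank sequence gives block sizes [2].

Assembling the blocks gives the Jordan form J above.

J = [[-2, 1], [0, -2]]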